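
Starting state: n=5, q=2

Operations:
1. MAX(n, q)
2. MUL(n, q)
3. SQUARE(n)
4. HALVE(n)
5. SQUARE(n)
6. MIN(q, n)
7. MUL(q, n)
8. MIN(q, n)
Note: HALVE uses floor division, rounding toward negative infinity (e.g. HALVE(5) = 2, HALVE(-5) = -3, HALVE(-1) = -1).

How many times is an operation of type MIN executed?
2

Counting MIN operations:
Step 6: MIN(q, n) ← MIN
Step 8: MIN(q, n) ← MIN
Total: 2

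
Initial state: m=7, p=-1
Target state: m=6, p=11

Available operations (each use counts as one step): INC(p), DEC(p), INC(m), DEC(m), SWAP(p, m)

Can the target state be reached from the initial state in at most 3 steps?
No

The target state cannot be reached within 3 steps.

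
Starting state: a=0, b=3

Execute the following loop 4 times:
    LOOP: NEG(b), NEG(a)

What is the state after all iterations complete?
a=0, b=3

Iteration trace:
Start: a=0, b=3
After iteration 1: a=0, b=-3
After iteration 2: a=0, b=3
After iteration 3: a=0, b=-3
After iteration 4: a=0, b=3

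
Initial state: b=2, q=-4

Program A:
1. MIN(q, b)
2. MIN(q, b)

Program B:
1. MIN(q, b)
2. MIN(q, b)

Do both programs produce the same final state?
Yes

Program A final state: b=2, q=-4
Program B final state: b=2, q=-4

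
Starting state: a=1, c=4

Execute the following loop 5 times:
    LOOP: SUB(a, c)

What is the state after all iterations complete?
a=-19, c=4

Iteration trace:
Start: a=1, c=4
After iteration 1: a=-3, c=4
After iteration 2: a=-7, c=4
After iteration 3: a=-11, c=4
After iteration 4: a=-15, c=4
After iteration 5: a=-19, c=4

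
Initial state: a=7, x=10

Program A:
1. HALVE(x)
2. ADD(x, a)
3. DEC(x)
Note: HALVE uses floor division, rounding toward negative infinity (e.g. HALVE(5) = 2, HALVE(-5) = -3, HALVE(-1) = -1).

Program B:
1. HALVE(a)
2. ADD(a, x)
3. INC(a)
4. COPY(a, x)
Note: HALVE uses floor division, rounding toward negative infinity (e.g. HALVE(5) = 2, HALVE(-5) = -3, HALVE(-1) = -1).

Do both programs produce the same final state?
No

Program A final state: a=7, x=11
Program B final state: a=10, x=10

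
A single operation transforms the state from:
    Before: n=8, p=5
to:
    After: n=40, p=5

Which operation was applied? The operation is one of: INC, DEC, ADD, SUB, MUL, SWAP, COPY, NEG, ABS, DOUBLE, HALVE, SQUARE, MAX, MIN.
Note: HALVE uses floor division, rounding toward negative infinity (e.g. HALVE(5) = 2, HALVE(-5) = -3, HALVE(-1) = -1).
MUL(n, p)

Analyzing the change:
Before: n=8, p=5
After: n=40, p=5
Variable n changed from 8 to 40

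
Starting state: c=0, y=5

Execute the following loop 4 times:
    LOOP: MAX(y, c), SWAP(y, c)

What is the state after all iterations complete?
c=5, y=5

Iteration trace:
Start: c=0, y=5
After iteration 1: c=5, y=0
After iteration 2: c=5, y=5
After iteration 3: c=5, y=5
After iteration 4: c=5, y=5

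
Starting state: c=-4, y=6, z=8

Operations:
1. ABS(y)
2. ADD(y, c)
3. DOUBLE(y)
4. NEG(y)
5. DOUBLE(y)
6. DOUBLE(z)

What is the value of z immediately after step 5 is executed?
z = 8

Tracing z through execution:
Initial: z = 8
After step 1 (ABS(y)): z = 8
After step 2 (ADD(y, c)): z = 8
After step 3 (DOUBLE(y)): z = 8
After step 4 (NEG(y)): z = 8
After step 5 (DOUBLE(y)): z = 8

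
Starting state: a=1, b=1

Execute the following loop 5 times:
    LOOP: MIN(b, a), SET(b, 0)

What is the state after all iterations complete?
a=1, b=0

Iteration trace:
Start: a=1, b=1
After iteration 1: a=1, b=0
After iteration 2: a=1, b=0
After iteration 3: a=1, b=0
After iteration 4: a=1, b=0
After iteration 5: a=1, b=0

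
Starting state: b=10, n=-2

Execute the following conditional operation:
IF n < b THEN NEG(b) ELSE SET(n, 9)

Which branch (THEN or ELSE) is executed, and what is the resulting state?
Branch: THEN, Final state: b=-10, n=-2

Evaluating condition: n < b
n = -2, b = 10
Condition is True, so THEN branch executes
After NEG(b): b=-10, n=-2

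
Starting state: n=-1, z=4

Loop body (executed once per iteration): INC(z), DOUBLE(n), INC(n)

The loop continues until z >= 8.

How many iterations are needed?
4

Tracing iterations:
Initial: n=-1, z=4
After iteration 1: n=-1, z=5
After iteration 2: n=-1, z=6
After iteration 3: n=-1, z=7
After iteration 4: n=-1, z=8
z >= 8 now holds, so the loop exits after 4 iterations.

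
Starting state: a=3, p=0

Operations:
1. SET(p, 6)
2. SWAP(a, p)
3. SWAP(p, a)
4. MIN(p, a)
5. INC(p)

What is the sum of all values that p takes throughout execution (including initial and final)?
22

Values of p at each step:
Initial: p = 0
After step 1: p = 6
After step 2: p = 3
After step 3: p = 6
After step 4: p = 3
After step 5: p = 4
Sum = 0 + 6 + 3 + 6 + 3 + 4 = 22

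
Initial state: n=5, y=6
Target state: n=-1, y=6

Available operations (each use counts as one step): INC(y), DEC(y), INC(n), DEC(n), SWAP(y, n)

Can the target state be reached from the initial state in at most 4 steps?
No

The target state cannot be reached within 4 steps.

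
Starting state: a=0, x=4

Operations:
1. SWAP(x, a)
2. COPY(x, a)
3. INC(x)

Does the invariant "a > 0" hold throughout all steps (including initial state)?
No, violated at the initial state

The invariant is violated at the initial state (step 0).

State at each step:
Initial: a=0, x=4
After step 1: a=4, x=0
After step 2: a=4, x=4
After step 3: a=4, x=5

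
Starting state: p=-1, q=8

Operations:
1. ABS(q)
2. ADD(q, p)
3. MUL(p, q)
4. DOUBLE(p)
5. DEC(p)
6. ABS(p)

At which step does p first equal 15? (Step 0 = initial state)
Step 6

Tracing p:
Initial: p = -1
After step 1: p = -1
After step 2: p = -1
After step 3: p = -7
After step 4: p = -14
After step 5: p = -15
After step 6: p = 15 ← first occurrence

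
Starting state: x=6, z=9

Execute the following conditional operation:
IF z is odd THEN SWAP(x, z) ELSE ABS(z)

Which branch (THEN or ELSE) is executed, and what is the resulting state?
Branch: THEN, Final state: x=9, z=6

Evaluating condition: z is odd
Condition is True, so THEN branch executes
After SWAP(x, z): x=9, z=6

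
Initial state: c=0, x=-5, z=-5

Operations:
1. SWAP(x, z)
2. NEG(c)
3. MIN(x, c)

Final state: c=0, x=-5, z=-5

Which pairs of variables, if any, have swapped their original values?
None

Comparing initial and final values:
z: -5 → -5
c: 0 → 0
x: -5 → -5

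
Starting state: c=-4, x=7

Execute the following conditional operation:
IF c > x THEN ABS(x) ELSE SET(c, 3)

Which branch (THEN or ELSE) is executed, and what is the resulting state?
Branch: ELSE, Final state: c=3, x=7

Evaluating condition: c > x
c = -4, x = 7
Condition is False, so ELSE branch executes
After SET(c, 3): c=3, x=7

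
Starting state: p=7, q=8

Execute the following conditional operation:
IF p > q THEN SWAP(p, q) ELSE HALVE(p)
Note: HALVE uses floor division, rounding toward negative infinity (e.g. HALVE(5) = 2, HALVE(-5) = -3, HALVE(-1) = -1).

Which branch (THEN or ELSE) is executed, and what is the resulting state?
Branch: ELSE, Final state: p=3, q=8

Evaluating condition: p > q
p = 7, q = 8
Condition is False, so ELSE branch executes
After HALVE(p): p=3, q=8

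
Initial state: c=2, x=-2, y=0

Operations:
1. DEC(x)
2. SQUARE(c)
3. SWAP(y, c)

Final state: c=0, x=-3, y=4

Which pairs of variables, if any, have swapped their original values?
None

Comparing initial and final values:
y: 0 → 4
c: 2 → 0
x: -2 → -3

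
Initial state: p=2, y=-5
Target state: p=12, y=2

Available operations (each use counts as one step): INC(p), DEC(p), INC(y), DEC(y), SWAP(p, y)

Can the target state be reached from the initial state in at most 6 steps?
No

The target state cannot be reached within 6 steps.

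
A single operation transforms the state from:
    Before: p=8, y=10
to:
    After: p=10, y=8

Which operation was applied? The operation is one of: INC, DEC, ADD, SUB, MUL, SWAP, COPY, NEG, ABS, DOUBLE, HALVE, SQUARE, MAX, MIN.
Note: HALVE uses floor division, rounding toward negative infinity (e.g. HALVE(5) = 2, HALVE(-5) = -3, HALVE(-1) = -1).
SWAP(p, y)

Analyzing the change:
Before: p=8, y=10
After: p=10, y=8
Variable p changed from 8 to 10
Variable y changed from 10 to 8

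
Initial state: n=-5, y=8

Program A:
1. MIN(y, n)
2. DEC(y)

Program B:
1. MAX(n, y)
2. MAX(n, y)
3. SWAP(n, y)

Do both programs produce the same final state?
No

Program A final state: n=-5, y=-6
Program B final state: n=8, y=8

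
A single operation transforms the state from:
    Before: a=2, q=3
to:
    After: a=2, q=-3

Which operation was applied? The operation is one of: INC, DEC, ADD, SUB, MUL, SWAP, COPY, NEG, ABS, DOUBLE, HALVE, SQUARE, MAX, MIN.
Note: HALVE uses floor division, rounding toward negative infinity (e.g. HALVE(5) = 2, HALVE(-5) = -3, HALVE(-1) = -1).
NEG(q)

Analyzing the change:
Before: a=2, q=3
After: a=2, q=-3
Variable q changed from 3 to -3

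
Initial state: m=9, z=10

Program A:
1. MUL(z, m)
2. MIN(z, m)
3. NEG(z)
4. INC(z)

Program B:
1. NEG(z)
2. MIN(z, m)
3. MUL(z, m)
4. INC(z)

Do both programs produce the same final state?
No

Program A final state: m=9, z=-8
Program B final state: m=9, z=-89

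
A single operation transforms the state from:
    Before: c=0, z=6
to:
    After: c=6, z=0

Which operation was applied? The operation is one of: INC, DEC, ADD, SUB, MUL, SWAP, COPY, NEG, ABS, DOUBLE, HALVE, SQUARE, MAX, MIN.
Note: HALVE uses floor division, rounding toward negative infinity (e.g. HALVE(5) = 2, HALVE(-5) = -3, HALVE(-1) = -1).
SWAP(c, z)

Analyzing the change:
Before: c=0, z=6
After: c=6, z=0
Variable c changed from 0 to 6
Variable z changed from 6 to 0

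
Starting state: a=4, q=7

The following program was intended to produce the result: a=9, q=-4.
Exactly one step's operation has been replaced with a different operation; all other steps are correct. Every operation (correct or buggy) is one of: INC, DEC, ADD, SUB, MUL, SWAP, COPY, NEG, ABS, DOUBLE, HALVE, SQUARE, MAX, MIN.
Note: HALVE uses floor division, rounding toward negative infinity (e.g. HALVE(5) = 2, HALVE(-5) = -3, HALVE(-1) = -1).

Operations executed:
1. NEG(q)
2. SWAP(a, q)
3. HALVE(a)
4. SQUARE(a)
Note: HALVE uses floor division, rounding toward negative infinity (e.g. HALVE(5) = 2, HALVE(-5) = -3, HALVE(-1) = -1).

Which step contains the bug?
Step 1

Trace with buggy code:
Initial: a=4, q=7
After step 1: a=4, q=-7
After step 2: a=-7, q=4
After step 3: a=-4, q=4
After step 4: a=16, q=4
Actual final a=16, q=4 ≠ expected a=9, q=-4.
Step 1 is the only position where a single-operation replacement can produce the expected result.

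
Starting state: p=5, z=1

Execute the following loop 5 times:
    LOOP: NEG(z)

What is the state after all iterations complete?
p=5, z=-1

Iteration trace:
Start: p=5, z=1
After iteration 1: p=5, z=-1
After iteration 2: p=5, z=1
After iteration 3: p=5, z=-1
After iteration 4: p=5, z=1
After iteration 5: p=5, z=-1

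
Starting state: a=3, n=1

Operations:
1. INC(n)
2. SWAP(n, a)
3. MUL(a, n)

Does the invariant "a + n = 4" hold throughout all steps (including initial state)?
No, violated after step 1

The invariant is violated after step 1.

State at each step:
Initial: a=3, n=1
After step 1: a=3, n=2
After step 2: a=2, n=3
After step 3: a=6, n=3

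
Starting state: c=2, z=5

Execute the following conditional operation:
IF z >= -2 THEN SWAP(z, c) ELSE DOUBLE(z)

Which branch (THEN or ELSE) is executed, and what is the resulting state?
Branch: THEN, Final state: c=5, z=2

Evaluating condition: z >= -2
z = 5
Condition is True, so THEN branch executes
After SWAP(z, c): c=5, z=2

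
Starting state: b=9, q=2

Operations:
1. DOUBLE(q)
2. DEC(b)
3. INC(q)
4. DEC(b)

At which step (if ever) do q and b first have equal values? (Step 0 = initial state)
Never

q and b never become equal during execution.

Comparing values at each step:
Initial: q=2, b=9
After step 1: q=4, b=9
After step 2: q=4, b=8
After step 3: q=5, b=8
After step 4: q=5, b=7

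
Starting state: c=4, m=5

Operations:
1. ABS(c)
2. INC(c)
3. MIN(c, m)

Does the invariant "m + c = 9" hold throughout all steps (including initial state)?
No, violated after step 2

The invariant is violated after step 2.

State at each step:
Initial: c=4, m=5
After step 1: c=4, m=5
After step 2: c=5, m=5
After step 3: c=5, m=5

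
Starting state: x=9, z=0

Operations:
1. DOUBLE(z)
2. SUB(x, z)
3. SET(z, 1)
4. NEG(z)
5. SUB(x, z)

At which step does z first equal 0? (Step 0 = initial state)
Step 0

Tracing z:
Initial: z = 0 ← first occurrence
After step 1: z = 0
After step 2: z = 0
After step 3: z = 1
After step 4: z = -1
After step 5: z = -1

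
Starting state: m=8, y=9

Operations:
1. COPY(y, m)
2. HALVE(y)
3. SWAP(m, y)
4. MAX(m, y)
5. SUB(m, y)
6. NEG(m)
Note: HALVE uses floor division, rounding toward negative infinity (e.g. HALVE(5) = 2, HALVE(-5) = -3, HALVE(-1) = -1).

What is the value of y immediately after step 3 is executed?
y = 8

Tracing y through execution:
Initial: y = 9
After step 1 (COPY(y, m)): y = 8
After step 2 (HALVE(y)): y = 4
After step 3 (SWAP(m, y)): y = 8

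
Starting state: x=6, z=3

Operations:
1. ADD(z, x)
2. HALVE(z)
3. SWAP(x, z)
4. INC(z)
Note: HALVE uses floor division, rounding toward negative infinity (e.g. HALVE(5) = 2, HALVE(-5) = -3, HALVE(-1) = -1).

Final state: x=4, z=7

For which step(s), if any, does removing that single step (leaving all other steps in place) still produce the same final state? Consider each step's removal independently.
None - removing any single step changes the final result

Testing removal of each single step:
Without step 1: final = x=1, z=7 (different)
Without step 2: final = x=9, z=7 (different)
Without step 3: final = x=6, z=5 (different)
Without step 4: final = x=4, z=6 (different)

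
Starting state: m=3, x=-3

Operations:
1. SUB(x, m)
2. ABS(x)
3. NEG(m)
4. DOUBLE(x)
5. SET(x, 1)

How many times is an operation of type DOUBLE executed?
1

Counting DOUBLE operations:
Step 4: DOUBLE(x) ← DOUBLE
Total: 1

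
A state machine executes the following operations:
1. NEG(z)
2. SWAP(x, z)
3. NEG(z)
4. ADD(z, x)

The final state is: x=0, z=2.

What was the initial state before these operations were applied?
x=-2, z=0

Working backwards:
Final state: x=0, z=2
Before step 4 (ADD(z, x)): x=0, z=2
Before step 3 (NEG(z)): x=0, z=-2
Before step 2 (SWAP(x, z)): x=-2, z=0
Before step 1 (NEG(z)): x=-2, z=0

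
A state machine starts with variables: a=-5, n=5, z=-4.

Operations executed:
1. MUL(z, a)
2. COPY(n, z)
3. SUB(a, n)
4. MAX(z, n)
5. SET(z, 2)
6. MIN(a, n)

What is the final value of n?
n = 20

Tracing execution:
Step 1: MUL(z, a) → n = 5
Step 2: COPY(n, z) → n = 20
Step 3: SUB(a, n) → n = 20
Step 4: MAX(z, n) → n = 20
Step 5: SET(z, 2) → n = 20
Step 6: MIN(a, n) → n = 20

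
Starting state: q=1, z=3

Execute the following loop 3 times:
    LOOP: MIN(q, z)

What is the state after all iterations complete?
q=1, z=3

Iteration trace:
Start: q=1, z=3
After iteration 1: q=1, z=3
After iteration 2: q=1, z=3
After iteration 3: q=1, z=3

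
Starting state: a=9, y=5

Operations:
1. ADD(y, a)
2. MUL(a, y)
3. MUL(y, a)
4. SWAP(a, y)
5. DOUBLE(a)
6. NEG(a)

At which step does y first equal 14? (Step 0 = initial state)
Step 1

Tracing y:
Initial: y = 5
After step 1: y = 14 ← first occurrence
After step 2: y = 14
After step 3: y = 1764
After step 4: y = 126
After step 5: y = 126
After step 6: y = 126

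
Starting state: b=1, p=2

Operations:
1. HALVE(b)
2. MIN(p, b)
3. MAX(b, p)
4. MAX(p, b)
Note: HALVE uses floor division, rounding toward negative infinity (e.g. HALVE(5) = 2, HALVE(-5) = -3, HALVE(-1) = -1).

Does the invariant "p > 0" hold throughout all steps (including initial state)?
No, violated after step 2

The invariant is violated after step 2.

State at each step:
Initial: b=1, p=2
After step 1: b=0, p=2
After step 2: b=0, p=0
After step 3: b=0, p=0
After step 4: b=0, p=0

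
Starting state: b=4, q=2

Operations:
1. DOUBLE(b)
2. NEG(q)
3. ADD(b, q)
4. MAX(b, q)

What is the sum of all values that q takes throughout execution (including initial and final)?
-2

Values of q at each step:
Initial: q = 2
After step 1: q = 2
After step 2: q = -2
After step 3: q = -2
After step 4: q = -2
Sum = 2 + 2 + -2 + -2 + -2 = -2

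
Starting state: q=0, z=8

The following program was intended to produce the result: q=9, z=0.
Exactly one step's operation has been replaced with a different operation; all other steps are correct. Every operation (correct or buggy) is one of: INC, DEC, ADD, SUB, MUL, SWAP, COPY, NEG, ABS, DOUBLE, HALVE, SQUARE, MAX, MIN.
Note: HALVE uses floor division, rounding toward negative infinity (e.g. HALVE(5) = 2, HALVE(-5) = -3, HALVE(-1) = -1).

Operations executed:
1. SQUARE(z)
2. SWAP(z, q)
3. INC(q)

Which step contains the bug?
Step 1

Trace with buggy code:
Initial: q=0, z=8
After step 1: q=0, z=64
After step 2: q=64, z=0
After step 3: q=65, z=0
Actual final q=65, z=0 ≠ expected q=9, z=0.
Step 1 is the only position where a single-operation replacement can produce the expected result.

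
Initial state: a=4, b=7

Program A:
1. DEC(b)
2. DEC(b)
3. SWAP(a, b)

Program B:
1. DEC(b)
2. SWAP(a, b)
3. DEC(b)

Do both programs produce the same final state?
No

Program A final state: a=5, b=4
Program B final state: a=6, b=3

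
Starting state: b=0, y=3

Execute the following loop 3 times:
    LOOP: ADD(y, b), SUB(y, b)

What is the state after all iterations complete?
b=0, y=3

Iteration trace:
Start: b=0, y=3
After iteration 1: b=0, y=3
After iteration 2: b=0, y=3
After iteration 3: b=0, y=3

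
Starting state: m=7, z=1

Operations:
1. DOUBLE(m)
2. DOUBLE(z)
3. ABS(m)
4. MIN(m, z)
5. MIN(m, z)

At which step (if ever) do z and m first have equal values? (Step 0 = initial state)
Step 4

z and m first become equal after step 4.

Comparing values at each step:
Initial: z=1, m=7
After step 1: z=1, m=14
After step 2: z=2, m=14
After step 3: z=2, m=14
After step 4: z=2, m=2 ← equal!
After step 5: z=2, m=2 ← equal!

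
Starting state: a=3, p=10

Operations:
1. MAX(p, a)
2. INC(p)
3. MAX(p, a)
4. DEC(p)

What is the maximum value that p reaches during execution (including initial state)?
11

Values of p at each step:
Initial: p = 10
After step 1: p = 10
After step 2: p = 11 ← maximum
After step 3: p = 11
After step 4: p = 10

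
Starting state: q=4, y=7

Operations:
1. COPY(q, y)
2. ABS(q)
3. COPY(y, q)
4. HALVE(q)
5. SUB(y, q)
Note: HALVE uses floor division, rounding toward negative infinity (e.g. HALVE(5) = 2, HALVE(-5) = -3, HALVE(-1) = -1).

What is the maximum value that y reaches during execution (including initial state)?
7

Values of y at each step:
Initial: y = 7 ← maximum
After step 1: y = 7
After step 2: y = 7
After step 3: y = 7
After step 4: y = 7
After step 5: y = 4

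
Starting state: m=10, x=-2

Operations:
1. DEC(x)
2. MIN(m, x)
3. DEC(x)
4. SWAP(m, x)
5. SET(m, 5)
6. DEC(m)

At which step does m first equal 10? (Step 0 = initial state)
Step 0

Tracing m:
Initial: m = 10 ← first occurrence
After step 1: m = 10
After step 2: m = -3
After step 3: m = -3
After step 4: m = -4
After step 5: m = 5
After step 6: m = 4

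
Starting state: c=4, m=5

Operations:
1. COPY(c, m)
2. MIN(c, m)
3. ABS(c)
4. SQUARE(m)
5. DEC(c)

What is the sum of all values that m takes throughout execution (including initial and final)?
70

Values of m at each step:
Initial: m = 5
After step 1: m = 5
After step 2: m = 5
After step 3: m = 5
After step 4: m = 25
After step 5: m = 25
Sum = 5 + 5 + 5 + 5 + 25 + 25 = 70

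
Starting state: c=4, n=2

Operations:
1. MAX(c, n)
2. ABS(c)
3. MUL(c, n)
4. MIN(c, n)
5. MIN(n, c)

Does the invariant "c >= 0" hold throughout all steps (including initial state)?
Yes

The invariant holds at every step.

State at each step:
Initial: c=4, n=2
After step 1: c=4, n=2
After step 2: c=4, n=2
After step 3: c=8, n=2
After step 4: c=2, n=2
After step 5: c=2, n=2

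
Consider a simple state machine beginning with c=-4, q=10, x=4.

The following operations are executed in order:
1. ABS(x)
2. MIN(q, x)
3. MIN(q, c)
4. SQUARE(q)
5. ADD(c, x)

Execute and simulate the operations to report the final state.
{c: 0, q: 16, x: 4}

Step-by-step execution:
Initial: c=-4, q=10, x=4
After step 1 (ABS(x)): c=-4, q=10, x=4
After step 2 (MIN(q, x)): c=-4, q=4, x=4
After step 3 (MIN(q, c)): c=-4, q=-4, x=4
After step 4 (SQUARE(q)): c=-4, q=16, x=4
After step 5 (ADD(c, x)): c=0, q=16, x=4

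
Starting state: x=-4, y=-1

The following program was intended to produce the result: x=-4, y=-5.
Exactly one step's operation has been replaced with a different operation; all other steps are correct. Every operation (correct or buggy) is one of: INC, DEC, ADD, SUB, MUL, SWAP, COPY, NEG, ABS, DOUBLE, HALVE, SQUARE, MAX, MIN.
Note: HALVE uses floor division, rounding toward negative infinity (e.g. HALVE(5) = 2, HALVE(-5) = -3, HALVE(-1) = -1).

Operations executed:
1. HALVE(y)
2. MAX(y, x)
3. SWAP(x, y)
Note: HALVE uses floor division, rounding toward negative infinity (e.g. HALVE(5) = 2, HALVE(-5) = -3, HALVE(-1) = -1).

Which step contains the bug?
Step 3

Trace with buggy code:
Initial: x=-4, y=-1
After step 1: x=-4, y=-1
After step 2: x=-4, y=-1
After step 3: x=-1, y=-4
Actual final x=-1, y=-4 ≠ expected x=-4, y=-5.
Step 3 is the only position where a single-operation replacement can produce the expected result.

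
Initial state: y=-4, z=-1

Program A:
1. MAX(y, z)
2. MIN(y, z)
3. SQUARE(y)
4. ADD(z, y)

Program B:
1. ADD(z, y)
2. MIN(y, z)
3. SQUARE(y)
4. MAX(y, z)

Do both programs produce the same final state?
No

Program A final state: y=1, z=0
Program B final state: y=25, z=-5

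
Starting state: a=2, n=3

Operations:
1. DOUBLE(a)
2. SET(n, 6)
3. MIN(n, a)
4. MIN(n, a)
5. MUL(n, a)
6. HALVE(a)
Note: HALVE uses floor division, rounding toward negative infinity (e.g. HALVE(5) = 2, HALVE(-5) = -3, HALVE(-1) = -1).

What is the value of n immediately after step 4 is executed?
n = 4

Tracing n through execution:
Initial: n = 3
After step 1 (DOUBLE(a)): n = 3
After step 2 (SET(n, 6)): n = 6
After step 3 (MIN(n, a)): n = 4
After step 4 (MIN(n, a)): n = 4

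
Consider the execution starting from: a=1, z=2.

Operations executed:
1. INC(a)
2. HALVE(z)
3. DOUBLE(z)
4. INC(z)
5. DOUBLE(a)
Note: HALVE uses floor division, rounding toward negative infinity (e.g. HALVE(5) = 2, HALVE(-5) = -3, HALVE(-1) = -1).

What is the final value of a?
a = 4

Tracing execution:
Step 1: INC(a) → a = 2
Step 2: HALVE(z) → a = 2
Step 3: DOUBLE(z) → a = 2
Step 4: INC(z) → a = 2
Step 5: DOUBLE(a) → a = 4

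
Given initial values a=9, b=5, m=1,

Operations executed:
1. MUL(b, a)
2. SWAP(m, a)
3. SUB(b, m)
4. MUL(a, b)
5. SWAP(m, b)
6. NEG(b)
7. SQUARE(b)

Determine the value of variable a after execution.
a = 36

Tracing execution:
Step 1: MUL(b, a) → a = 9
Step 2: SWAP(m, a) → a = 1
Step 3: SUB(b, m) → a = 1
Step 4: MUL(a, b) → a = 36
Step 5: SWAP(m, b) → a = 36
Step 6: NEG(b) → a = 36
Step 7: SQUARE(b) → a = 36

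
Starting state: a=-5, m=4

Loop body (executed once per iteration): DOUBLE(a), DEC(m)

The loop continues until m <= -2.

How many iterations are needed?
6

Tracing iterations:
Initial: a=-5, m=4
After iteration 1: a=-10, m=3
After iteration 2: a=-20, m=2
After iteration 3: a=-40, m=1
After iteration 4: a=-80, m=0
After iteration 5: a=-160, m=-1
After iteration 6: a=-320, m=-2
m <= -2 now holds, so the loop exits after 6 iterations.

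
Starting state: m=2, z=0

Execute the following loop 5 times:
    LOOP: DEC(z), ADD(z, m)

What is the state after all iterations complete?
m=2, z=5

Iteration trace:
Start: m=2, z=0
After iteration 1: m=2, z=1
After iteration 2: m=2, z=2
After iteration 3: m=2, z=3
After iteration 4: m=2, z=4
After iteration 5: m=2, z=5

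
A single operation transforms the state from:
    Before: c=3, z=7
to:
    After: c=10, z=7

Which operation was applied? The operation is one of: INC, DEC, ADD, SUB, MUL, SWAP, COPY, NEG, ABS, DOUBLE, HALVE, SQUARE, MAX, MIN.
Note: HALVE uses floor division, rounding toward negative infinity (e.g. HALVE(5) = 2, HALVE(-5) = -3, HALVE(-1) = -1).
ADD(c, z)

Analyzing the change:
Before: c=3, z=7
After: c=10, z=7
Variable c changed from 3 to 10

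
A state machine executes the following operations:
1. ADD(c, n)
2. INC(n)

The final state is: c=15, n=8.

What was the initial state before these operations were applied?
c=8, n=7

Working backwards:
Final state: c=15, n=8
Before step 2 (INC(n)): c=15, n=7
Before step 1 (ADD(c, n)): c=8, n=7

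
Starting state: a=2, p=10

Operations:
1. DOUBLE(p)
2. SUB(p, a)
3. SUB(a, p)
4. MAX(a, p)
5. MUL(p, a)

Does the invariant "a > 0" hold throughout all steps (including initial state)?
No, violated after step 3

The invariant is violated after step 3.

State at each step:
Initial: a=2, p=10
After step 1: a=2, p=20
After step 2: a=2, p=18
After step 3: a=-16, p=18
After step 4: a=18, p=18
After step 5: a=18, p=324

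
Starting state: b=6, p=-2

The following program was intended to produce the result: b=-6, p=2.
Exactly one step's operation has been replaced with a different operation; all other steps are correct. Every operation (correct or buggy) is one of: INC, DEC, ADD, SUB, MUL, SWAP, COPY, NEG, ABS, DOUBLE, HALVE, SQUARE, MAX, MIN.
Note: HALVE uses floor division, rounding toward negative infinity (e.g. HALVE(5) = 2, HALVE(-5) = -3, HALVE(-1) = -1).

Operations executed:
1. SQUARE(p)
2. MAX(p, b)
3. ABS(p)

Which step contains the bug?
Step 1

Trace with buggy code:
Initial: b=6, p=-2
After step 1: b=6, p=4
After step 2: b=6, p=6
After step 3: b=6, p=6
Actual final b=6, p=6 ≠ expected b=-6, p=2.
Step 1 is the only position where a single-operation replacement can produce the expected result.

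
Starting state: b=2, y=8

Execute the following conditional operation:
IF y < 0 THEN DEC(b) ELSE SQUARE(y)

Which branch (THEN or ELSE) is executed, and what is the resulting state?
Branch: ELSE, Final state: b=2, y=64

Evaluating condition: y < 0
y = 8
Condition is False, so ELSE branch executes
After SQUARE(y): b=2, y=64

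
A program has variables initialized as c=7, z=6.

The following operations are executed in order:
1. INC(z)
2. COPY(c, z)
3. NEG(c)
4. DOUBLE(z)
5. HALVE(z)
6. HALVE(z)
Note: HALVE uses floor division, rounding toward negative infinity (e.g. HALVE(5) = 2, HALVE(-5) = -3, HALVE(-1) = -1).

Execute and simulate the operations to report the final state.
{c: -7, z: 3}

Step-by-step execution:
Initial: c=7, z=6
After step 1 (INC(z)): c=7, z=7
After step 2 (COPY(c, z)): c=7, z=7
After step 3 (NEG(c)): c=-7, z=7
After step 4 (DOUBLE(z)): c=-7, z=14
After step 5 (HALVE(z)): c=-7, z=7
After step 6 (HALVE(z)): c=-7, z=3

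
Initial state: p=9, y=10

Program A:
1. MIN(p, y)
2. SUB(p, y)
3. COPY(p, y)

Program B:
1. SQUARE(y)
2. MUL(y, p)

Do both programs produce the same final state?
No

Program A final state: p=10, y=10
Program B final state: p=9, y=900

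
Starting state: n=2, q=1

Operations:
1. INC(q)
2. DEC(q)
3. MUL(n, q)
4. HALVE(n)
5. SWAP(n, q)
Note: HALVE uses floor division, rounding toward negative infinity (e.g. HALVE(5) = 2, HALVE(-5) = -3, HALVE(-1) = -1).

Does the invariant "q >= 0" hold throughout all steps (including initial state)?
Yes

The invariant holds at every step.

State at each step:
Initial: n=2, q=1
After step 1: n=2, q=2
After step 2: n=2, q=1
After step 3: n=2, q=1
After step 4: n=1, q=1
After step 5: n=1, q=1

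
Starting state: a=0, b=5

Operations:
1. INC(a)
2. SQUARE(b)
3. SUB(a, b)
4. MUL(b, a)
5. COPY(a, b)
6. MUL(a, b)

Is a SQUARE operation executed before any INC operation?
No

First SQUARE: step 2
First INC: step 1
Since 2 > 1, INC comes first.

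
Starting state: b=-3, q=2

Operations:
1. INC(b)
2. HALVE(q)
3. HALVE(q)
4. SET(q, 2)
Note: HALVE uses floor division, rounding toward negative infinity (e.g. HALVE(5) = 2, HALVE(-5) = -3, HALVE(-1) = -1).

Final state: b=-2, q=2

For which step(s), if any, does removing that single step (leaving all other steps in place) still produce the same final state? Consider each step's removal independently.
Step(s) 2, 3

Testing removal of each single step:
Without step 1: final = b=-3, q=2 (different)
Without step 2: final = b=-2, q=2 (same)
Without step 3: final = b=-2, q=2 (same)
Without step 4: final = b=-2, q=0 (different)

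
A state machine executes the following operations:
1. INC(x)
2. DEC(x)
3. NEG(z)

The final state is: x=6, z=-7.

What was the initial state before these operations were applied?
x=6, z=7

Working backwards:
Final state: x=6, z=-7
Before step 3 (NEG(z)): x=6, z=7
Before step 2 (DEC(x)): x=7, z=7
Before step 1 (INC(x)): x=6, z=7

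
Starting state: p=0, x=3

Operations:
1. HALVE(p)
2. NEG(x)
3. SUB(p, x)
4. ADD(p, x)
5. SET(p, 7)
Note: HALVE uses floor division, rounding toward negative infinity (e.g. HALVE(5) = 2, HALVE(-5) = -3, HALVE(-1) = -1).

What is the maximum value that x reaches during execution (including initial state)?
3

Values of x at each step:
Initial: x = 3 ← maximum
After step 1: x = 3
After step 2: x = -3
After step 3: x = -3
After step 4: x = -3
After step 5: x = -3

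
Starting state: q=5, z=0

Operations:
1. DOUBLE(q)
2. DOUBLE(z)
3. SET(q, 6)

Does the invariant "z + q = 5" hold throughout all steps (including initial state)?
No, violated after step 1

The invariant is violated after step 1.

State at each step:
Initial: q=5, z=0
After step 1: q=10, z=0
After step 2: q=10, z=0
After step 3: q=6, z=0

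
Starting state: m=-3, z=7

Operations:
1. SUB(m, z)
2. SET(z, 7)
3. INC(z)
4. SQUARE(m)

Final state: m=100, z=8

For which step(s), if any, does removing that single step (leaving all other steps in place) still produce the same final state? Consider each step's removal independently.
Step(s) 2

Testing removal of each single step:
Without step 1: final = m=9, z=8 (different)
Without step 2: final = m=100, z=8 (same)
Without step 3: final = m=100, z=7 (different)
Without step 4: final = m=-10, z=8 (different)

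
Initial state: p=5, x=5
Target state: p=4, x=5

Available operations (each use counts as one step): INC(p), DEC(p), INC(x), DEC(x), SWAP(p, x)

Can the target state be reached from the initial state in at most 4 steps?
Yes

Path (1 step): DEC(p)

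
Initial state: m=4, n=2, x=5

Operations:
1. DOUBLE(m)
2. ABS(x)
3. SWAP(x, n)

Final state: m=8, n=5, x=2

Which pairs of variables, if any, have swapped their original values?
(x, n)

Comparing initial and final values:
x: 5 → 2
m: 4 → 8
n: 2 → 5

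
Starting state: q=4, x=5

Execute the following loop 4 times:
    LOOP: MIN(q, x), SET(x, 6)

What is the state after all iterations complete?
q=4, x=6

Iteration trace:
Start: q=4, x=5
After iteration 1: q=4, x=6
After iteration 2: q=4, x=6
After iteration 3: q=4, x=6
After iteration 4: q=4, x=6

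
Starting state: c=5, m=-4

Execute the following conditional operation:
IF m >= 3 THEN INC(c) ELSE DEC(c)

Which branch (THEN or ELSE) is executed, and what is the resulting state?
Branch: ELSE, Final state: c=4, m=-4

Evaluating condition: m >= 3
m = -4
Condition is False, so ELSE branch executes
After DEC(c): c=4, m=-4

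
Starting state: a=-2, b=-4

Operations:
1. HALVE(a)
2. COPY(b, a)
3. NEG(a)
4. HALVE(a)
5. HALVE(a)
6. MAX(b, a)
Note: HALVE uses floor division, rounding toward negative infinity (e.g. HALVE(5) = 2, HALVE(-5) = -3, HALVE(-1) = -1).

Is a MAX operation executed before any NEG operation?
No

First MAX: step 6
First NEG: step 3
Since 6 > 3, NEG comes first.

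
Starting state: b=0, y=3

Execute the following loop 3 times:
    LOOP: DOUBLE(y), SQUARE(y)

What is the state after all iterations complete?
b=0, y=107495424

Iteration trace:
Start: b=0, y=3
After iteration 1: b=0, y=36
After iteration 2: b=0, y=5184
After iteration 3: b=0, y=107495424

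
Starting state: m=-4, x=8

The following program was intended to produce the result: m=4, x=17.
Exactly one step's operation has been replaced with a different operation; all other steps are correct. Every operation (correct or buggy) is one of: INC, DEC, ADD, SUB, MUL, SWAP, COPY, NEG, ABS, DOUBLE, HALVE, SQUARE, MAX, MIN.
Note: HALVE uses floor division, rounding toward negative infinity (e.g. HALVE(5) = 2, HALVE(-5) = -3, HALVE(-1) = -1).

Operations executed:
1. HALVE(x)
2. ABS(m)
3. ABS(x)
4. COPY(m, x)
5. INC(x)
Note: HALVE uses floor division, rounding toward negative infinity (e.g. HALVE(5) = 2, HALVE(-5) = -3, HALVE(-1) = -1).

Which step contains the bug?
Step 4

Trace with buggy code:
Initial: m=-4, x=8
After step 1: m=-4, x=4
After step 2: m=4, x=4
After step 3: m=4, x=4
After step 4: m=4, x=4
After step 5: m=4, x=5
Actual final m=4, x=5 ≠ expected m=4, x=17.
Step 4 is the only position where a single-operation replacement can produce the expected result.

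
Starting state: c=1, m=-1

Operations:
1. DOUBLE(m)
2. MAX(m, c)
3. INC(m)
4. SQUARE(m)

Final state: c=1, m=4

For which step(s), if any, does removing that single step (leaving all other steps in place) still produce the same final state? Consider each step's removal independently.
Step(s) 1

Testing removal of each single step:
Without step 1: final = c=1, m=4 (same)
Without step 2: final = c=1, m=1 (different)
Without step 3: final = c=1, m=1 (different)
Without step 4: final = c=1, m=2 (different)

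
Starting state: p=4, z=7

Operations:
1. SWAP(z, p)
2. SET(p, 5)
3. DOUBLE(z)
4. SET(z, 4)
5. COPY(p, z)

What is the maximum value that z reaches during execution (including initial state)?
8

Values of z at each step:
Initial: z = 7
After step 1: z = 4
After step 2: z = 4
After step 3: z = 8 ← maximum
After step 4: z = 4
After step 5: z = 4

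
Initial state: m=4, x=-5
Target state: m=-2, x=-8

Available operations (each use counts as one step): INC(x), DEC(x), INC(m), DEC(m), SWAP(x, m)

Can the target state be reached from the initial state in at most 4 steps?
No

The target state cannot be reached within 4 steps.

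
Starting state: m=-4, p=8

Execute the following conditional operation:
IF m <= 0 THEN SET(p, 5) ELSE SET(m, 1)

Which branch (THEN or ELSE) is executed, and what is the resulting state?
Branch: THEN, Final state: m=-4, p=5

Evaluating condition: m <= 0
m = -4
Condition is True, so THEN branch executes
After SET(p, 5): m=-4, p=5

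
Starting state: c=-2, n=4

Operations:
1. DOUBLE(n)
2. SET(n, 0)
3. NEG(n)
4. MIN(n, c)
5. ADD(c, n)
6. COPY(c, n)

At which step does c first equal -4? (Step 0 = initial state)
Step 5

Tracing c:
Initial: c = -2
After step 1: c = -2
After step 2: c = -2
After step 3: c = -2
After step 4: c = -2
After step 5: c = -4 ← first occurrence
After step 6: c = -2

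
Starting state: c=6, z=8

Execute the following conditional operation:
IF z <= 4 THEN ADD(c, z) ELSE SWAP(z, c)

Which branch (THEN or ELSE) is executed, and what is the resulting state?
Branch: ELSE, Final state: c=8, z=6

Evaluating condition: z <= 4
z = 8
Condition is False, so ELSE branch executes
After SWAP(z, c): c=8, z=6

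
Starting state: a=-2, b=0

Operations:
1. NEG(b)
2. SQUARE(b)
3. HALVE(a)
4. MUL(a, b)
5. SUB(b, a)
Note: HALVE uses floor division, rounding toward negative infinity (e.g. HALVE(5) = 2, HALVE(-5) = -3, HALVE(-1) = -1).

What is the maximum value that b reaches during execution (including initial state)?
0

Values of b at each step:
Initial: b = 0 ← maximum
After step 1: b = 0
After step 2: b = 0
After step 3: b = 0
After step 4: b = 0
After step 5: b = 0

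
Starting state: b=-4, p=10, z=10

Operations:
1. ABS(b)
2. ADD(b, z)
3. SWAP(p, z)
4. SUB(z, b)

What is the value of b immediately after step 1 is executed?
b = 4

Tracing b through execution:
Initial: b = -4
After step 1 (ABS(b)): b = 4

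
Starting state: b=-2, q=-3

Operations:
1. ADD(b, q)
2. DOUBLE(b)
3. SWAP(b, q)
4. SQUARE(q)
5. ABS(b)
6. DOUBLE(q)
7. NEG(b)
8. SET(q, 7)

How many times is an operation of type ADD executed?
1

Counting ADD operations:
Step 1: ADD(b, q) ← ADD
Total: 1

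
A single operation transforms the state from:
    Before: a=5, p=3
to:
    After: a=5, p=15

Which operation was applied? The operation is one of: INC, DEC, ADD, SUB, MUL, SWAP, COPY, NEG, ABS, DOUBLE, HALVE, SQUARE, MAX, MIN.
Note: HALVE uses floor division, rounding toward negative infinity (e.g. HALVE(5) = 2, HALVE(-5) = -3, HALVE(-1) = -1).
MUL(p, a)

Analyzing the change:
Before: a=5, p=3
After: a=5, p=15
Variable p changed from 3 to 15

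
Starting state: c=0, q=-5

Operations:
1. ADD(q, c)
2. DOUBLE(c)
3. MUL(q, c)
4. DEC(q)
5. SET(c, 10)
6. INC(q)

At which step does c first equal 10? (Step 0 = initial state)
Step 5

Tracing c:
Initial: c = 0
After step 1: c = 0
After step 2: c = 0
After step 3: c = 0
After step 4: c = 0
After step 5: c = 10 ← first occurrence
After step 6: c = 10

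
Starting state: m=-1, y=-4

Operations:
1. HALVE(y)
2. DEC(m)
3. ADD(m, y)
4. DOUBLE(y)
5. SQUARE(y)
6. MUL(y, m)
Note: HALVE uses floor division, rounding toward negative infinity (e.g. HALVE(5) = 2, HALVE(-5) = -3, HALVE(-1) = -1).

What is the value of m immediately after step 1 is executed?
m = -1

Tracing m through execution:
Initial: m = -1
After step 1 (HALVE(y)): m = -1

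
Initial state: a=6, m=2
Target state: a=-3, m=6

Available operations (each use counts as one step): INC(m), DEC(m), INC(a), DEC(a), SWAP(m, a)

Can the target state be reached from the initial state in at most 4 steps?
No

The target state cannot be reached within 4 steps.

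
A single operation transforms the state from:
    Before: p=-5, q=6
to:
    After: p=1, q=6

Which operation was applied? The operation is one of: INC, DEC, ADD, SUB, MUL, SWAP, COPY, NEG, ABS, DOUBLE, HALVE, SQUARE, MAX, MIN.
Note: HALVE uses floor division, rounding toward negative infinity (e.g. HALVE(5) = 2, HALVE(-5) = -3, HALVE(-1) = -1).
ADD(p, q)

Analyzing the change:
Before: p=-5, q=6
After: p=1, q=6
Variable p changed from -5 to 1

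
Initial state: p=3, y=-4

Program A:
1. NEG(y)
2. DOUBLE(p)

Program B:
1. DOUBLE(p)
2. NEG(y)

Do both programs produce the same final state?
Yes

Program A final state: p=6, y=4
Program B final state: p=6, y=4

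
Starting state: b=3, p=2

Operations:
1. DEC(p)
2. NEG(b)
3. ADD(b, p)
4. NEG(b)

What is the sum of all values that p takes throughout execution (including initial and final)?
6

Values of p at each step:
Initial: p = 2
After step 1: p = 1
After step 2: p = 1
After step 3: p = 1
After step 4: p = 1
Sum = 2 + 1 + 1 + 1 + 1 = 6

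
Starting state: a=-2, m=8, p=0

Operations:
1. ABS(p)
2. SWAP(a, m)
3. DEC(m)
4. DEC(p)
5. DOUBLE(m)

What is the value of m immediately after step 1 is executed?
m = 8

Tracing m through execution:
Initial: m = 8
After step 1 (ABS(p)): m = 8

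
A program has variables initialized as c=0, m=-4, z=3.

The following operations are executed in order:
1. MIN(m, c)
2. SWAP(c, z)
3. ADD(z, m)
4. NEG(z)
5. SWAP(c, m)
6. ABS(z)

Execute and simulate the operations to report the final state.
{c: -4, m: 3, z: 4}

Step-by-step execution:
Initial: c=0, m=-4, z=3
After step 1 (MIN(m, c)): c=0, m=-4, z=3
After step 2 (SWAP(c, z)): c=3, m=-4, z=0
After step 3 (ADD(z, m)): c=3, m=-4, z=-4
After step 4 (NEG(z)): c=3, m=-4, z=4
After step 5 (SWAP(c, m)): c=-4, m=3, z=4
After step 6 (ABS(z)): c=-4, m=3, z=4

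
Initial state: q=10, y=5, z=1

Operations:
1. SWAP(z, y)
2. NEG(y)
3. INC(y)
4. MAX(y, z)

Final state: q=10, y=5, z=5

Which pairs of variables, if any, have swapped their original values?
None

Comparing initial and final values:
y: 5 → 5
q: 10 → 10
z: 1 → 5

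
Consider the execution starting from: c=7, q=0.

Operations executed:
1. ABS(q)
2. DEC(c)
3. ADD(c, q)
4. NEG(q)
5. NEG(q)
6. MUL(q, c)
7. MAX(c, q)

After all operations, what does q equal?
q = 0

Tracing execution:
Step 1: ABS(q) → q = 0
Step 2: DEC(c) → q = 0
Step 3: ADD(c, q) → q = 0
Step 4: NEG(q) → q = 0
Step 5: NEG(q) → q = 0
Step 6: MUL(q, c) → q = 0
Step 7: MAX(c, q) → q = 0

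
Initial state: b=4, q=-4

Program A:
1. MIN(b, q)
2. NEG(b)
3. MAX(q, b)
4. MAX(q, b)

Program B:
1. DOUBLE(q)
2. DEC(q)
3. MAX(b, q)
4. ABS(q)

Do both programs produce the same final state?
No

Program A final state: b=4, q=4
Program B final state: b=4, q=9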